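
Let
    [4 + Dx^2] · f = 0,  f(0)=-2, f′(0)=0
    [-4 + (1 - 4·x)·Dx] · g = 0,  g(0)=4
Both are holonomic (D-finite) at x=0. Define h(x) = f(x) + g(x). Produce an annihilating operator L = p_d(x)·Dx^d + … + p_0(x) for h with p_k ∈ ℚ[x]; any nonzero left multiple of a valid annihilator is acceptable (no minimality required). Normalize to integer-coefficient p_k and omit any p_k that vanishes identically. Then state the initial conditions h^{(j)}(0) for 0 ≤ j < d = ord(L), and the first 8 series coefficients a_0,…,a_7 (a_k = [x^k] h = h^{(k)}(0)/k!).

L = (-400 + 128·x - 256·x^2) + (36 - 176·x + 192·x^2 - 256·x^3)·Dx + (-100 + 32·x - 64·x^2)·Dx^2 + (9 - 44·x + 48·x^2 - 64·x^3)·Dx^3  (order 3).
h: a_k = 2, 16, 68, 256, 3068/3, 4096, 737288/45, 65536, …
ICs: h(0) = 2, h′(0) = 16, h′′(0) = 136.

f: a_k = -2, 0, 4, 0, -4/3, 0, 8/45, 0, …
g: a_k = 4, 16, 64, 256, 1024, 4096, 16384, 65536, …
h₀=f+g: left-lcm gives L₀, ord ≤ 3.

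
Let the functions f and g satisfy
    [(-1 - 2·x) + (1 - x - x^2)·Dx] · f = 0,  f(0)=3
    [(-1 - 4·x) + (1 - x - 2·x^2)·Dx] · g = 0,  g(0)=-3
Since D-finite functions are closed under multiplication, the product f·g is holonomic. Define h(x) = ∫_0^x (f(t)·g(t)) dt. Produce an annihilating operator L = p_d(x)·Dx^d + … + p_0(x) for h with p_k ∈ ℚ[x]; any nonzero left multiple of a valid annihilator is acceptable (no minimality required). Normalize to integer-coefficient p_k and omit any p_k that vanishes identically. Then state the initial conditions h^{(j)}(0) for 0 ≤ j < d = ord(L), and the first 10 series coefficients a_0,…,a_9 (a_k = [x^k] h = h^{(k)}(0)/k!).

f: a_k = 3, 3, 6, 9, 15, 24, 39, 63, 102, 165, …
g: a_k = -3, -3, -9, -15, -33, -63, -129, -255, -513, -1023, …
f·g: L₀ = L_f ⊗_s L_g, ord ≤ 1·1.
Integrate: L := L₀·Dx.
L = (-2 - 4·x + 9·x^2 + 8·x^3)·Dx + (1 - 2·x - 2·x^2 + 3·x^3 + 2·x^4)·Dx^2  (order 2).
h: a_k = 0, -9, -9, -18, -117/4, -54, -96, -1233/7, -1287/4, -594, …
ICs: h(0) = 0, h′(0) = -9.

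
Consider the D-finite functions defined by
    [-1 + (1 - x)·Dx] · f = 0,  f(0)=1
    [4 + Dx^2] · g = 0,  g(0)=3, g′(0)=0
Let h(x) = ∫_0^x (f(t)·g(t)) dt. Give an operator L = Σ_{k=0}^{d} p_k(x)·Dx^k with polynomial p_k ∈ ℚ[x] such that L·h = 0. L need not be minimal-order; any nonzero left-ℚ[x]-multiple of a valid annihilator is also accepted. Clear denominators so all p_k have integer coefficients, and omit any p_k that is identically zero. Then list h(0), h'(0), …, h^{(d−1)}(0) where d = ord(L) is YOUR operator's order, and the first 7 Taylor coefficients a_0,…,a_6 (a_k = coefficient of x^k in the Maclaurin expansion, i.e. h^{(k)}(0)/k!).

L = (-4 + 4·x)·Dx + 2·Dx^2 + (-1 + x)·Dx^3  (order 3).
h: a_k = 0, 3, 3/2, -1, -3/4, -1/5, -1/6, …
ICs: h(0) = 0, h′(0) = 3, h′′(0) = 3.

f: a_k = 1, 1, 1, 1, 1, 1, 1, …
g: a_k = 3, 0, -6, 0, 2, 0, -4/15, …
Product ⇒ symmetric product L₀, ord ≤ 2.
∫: right-multiply L₀ by Dx.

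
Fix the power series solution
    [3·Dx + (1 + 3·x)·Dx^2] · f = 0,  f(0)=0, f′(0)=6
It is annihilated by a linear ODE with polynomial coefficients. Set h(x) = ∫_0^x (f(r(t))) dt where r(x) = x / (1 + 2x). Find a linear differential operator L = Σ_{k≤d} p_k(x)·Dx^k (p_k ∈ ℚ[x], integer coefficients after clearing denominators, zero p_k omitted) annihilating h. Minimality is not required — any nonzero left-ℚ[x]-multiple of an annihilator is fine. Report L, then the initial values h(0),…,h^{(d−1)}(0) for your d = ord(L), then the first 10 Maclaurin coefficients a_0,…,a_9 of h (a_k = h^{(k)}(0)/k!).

L = (7 + 20·x)·Dx^2 + (1 + 7·x + 10·x^2)·Dx^3  (order 3).
h: a_k = 0, 0, 3, -7, 39/2, -609/10, 1031/5, -741, 77997/28, -130123/12, …
ICs: h(0) = 0, h′(0) = 0, h′′(0) = 6.

f: a_k = 0, 6, -9, 18, -81/2, 486/5, -243, 4374/7, -6561/4, 4374, …
Substitute x→r, Dx→(1/r')Dx; clear ⇒ L₀.
h=∫₀ˣh₀: take L = L₀·Dx.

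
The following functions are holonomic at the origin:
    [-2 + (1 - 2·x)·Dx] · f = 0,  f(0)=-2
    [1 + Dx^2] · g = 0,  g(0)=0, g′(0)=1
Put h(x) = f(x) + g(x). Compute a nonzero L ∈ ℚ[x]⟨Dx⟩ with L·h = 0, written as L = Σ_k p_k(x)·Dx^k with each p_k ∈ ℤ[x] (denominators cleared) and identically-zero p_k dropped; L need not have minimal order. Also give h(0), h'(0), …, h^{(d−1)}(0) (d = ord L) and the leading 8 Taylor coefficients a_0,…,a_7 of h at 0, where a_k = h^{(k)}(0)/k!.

f: a_k = -2, -4, -8, -16, -32, -64, -128, -256, …
g: a_k = 0, 1, 0, -1/6, 0, 1/120, 0, -1/5040, …
Sum ⇒ L₀ = lclm(L_f,L_g) in ℚ(x)⟨Dx⟩.
L = (50 - 8·x + 8·x^2) + (-9 + 22·x - 12·x^2 + 8·x^3)·Dx + (50 - 8·x + 8·x^2)·Dx^2 + (-9 + 22·x - 12·x^2 + 8·x^3)·Dx^3  (order 3).
h: a_k = -2, -3, -8, -97/6, -32, -7679/120, -128, -1290241/5040, …
ICs: h(0) = -2, h′(0) = -3, h′′(0) = -16.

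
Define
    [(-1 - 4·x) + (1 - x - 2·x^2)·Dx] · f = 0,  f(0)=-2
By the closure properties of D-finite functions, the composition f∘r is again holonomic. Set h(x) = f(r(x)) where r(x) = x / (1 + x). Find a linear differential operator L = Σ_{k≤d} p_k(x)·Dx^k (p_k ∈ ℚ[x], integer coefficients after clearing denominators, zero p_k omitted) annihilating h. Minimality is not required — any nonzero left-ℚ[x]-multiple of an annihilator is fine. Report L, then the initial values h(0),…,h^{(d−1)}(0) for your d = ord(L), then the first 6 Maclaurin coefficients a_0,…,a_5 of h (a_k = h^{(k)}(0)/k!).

L = (1 + 5·x) + (-1 - 2·x + x^2 + 2·x^3)·Dx  (order 1).
h: a_k = -2, -2, -4, 0, -8, 8, …
ICs: h(0) = -2.

f: a_k = -2, -2, -6, -10, -22, -42, …
h₀=f(r): pull back L_f along r ⇒ L₀.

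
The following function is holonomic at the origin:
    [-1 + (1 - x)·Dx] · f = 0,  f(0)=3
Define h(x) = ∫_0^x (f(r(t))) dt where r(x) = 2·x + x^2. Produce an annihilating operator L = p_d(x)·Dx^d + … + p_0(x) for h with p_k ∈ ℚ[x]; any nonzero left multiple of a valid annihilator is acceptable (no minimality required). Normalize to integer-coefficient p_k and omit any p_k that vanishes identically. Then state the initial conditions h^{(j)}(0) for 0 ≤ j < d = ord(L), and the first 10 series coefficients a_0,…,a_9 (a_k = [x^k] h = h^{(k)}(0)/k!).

f: a_k = 3, 3, 3, 3, 3, 3, 3, 3, 3, 3, …
h₀=f(r): pull back L_f along r ⇒ L₀.
h=∫₀ˣh₀: take L = L₀·Dx.
L = (2 + 2·x)·Dx + (-1 + 2·x + x^2)·Dx^2  (order 2).
h: a_k = 0, 3, 3, 5, 9, 87/5, 35, 507/7, 153, 985/3, …
ICs: h(0) = 0, h′(0) = 3.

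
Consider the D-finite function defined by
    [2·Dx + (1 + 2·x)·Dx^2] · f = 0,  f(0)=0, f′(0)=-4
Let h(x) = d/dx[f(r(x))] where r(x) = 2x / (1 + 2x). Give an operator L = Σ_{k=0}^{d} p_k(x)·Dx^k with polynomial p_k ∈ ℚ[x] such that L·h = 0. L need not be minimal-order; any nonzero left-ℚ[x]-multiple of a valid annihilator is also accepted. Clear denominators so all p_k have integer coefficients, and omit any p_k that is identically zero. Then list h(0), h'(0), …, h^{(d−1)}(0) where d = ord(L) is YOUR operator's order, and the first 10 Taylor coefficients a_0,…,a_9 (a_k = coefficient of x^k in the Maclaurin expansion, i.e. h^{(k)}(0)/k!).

f: a_k = 0, -4, 4, -16/3, 8, -64/5, 64/3, -256/7, 64, -1024/9, …
Substitute x→r, Dx→(1/r')Dx; clear ⇒ L₀.
Differentiate: ansatz ord ≤ ord L₀ ⇒ L.
L = (8 + 24·x) + (1 + 8·x + 12·x^2)·Dx  (order 1).
h: a_k = -8, 64, -416, 2560, -15488, 93184, -559616, 3358720, -20154368, 120930304, …
ICs: h(0) = -8.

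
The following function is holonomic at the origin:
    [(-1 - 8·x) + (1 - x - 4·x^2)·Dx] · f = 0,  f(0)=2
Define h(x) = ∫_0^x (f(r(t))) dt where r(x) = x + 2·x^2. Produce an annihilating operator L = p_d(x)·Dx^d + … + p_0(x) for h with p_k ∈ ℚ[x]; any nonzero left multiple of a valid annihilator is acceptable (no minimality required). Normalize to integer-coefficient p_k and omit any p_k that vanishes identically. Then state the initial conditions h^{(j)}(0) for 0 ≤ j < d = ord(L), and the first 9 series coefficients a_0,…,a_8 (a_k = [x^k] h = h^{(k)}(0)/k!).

f: a_k = 2, 2, 10, 18, 58, 130, 362, 882, 2330, …
h₀=f(r): pull back L_f along r ⇒ L₀.
h=∫₀ˣh₀: take L = L₀·Dx.
L = (1 + 12·x + 48·x^2 + 64·x^3)·Dx + (-1 + x + 6·x^2 + 16·x^3 + 16·x^4)·Dx^2  (order 2).
h: a_k = 0, 2, 1, 14/3, 29/2, 206/5, 135, 3198/7, 6141/4, …
ICs: h(0) = 0, h′(0) = 2.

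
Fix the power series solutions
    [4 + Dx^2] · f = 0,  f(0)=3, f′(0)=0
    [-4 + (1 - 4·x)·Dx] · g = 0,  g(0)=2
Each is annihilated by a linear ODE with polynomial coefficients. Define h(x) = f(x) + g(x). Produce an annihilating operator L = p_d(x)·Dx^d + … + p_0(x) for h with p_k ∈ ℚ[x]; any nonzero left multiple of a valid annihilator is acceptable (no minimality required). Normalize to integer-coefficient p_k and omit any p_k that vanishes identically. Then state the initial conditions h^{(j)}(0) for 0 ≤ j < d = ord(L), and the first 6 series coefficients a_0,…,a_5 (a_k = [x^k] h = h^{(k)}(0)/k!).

L = (-400 + 128·x - 256·x^2) + (36 - 176·x + 192·x^2 - 256·x^3)·Dx + (-100 + 32·x - 64·x^2)·Dx^2 + (9 - 44·x + 48·x^2 - 64·x^3)·Dx^3  (order 3).
h: a_k = 5, 8, 26, 128, 514, 2048, …
ICs: h(0) = 5, h′(0) = 8, h′′(0) = 52.

f: a_k = 3, 0, -6, 0, 2, 0, …
g: a_k = 2, 8, 32, 128, 512, 2048, …
Weyl lclm of L_f,L_g ⇒ L₀ (ord ≤ 3).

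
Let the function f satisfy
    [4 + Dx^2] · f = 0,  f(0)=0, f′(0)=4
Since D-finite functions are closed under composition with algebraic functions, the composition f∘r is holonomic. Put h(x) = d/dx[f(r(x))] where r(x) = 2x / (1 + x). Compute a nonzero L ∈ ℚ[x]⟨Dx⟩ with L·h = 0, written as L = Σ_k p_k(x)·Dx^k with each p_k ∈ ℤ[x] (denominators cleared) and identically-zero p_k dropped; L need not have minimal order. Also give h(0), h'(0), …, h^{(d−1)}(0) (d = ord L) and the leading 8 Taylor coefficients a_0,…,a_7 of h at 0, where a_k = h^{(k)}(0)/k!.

f: a_k = 0, 4, 0, -8/3, 0, 8/15, 0, -16/315, …
h₀=f(r): pull back L_f along r ⇒ L₀.
Differentiate: ansatz ord ≤ ord L₀ ⇒ L.
L = (22 + 12·x + 6·x^2) + (6 + 18·x + 18·x^2 + 6·x^3)·Dx + (1 + 4·x + 6·x^2 + 4·x^3 + x^4)·Dx^2  (order 2).
h: a_k = 8, -16, -40, 224, -1544/3, 720, -19688/45, -40256/45, …
ICs: h(0) = 8, h′(0) = -16.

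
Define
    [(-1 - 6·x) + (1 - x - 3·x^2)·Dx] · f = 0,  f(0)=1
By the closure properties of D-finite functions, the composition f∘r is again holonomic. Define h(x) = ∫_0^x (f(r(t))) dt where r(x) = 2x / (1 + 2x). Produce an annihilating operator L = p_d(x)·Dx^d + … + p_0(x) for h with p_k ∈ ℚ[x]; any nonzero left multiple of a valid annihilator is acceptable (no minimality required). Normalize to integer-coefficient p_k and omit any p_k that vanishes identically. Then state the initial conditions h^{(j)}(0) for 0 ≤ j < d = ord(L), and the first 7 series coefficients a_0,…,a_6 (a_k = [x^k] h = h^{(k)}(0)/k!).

f: a_k = 1, 1, 4, 7, 19, 40, 97, …
Substitute x→r, Dx→(1/r')Dx; clear ⇒ L₀.
h=∫₀ˣh₀: take L = L₀·Dx.
L = (2 + 28·x)·Dx + (-1 - 4·x + 8·x^2 + 24·x^3)·Dx^2  (order 2).
h: a_k = 0, 1, 1, 4, 0, 144/5, -48, …
ICs: h(0) = 0, h′(0) = 1.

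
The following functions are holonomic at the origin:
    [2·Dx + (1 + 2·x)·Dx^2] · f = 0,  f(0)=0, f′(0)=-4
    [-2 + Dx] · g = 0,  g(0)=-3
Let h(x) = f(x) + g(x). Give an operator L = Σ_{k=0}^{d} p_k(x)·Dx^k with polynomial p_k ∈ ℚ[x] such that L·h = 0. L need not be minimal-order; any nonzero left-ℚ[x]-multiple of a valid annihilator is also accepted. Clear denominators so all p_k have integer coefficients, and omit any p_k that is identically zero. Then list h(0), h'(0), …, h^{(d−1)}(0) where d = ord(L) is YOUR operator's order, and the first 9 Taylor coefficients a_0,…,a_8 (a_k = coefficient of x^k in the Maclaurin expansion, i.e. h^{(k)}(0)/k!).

L = (-6 - 4·x)·Dx + (1 - 4·x - 4·x^2)·Dx^2 + (1 + 3·x + 2·x^2)·Dx^3  (order 3).
h: a_k = -3, -10, -2, -28/3, 6, -68/5, 316/15, -3848/105, 6718/105, …
ICs: h(0) = -3, h′(0) = -10, h′′(0) = -4.

f: a_k = 0, -4, 4, -16/3, 8, -64/5, 64/3, -256/7, 64, …
g: a_k = -3, -6, -6, -4, -2, -4/5, -4/15, -8/105, -2/105, …
L₀ := lclm(L_f,L_g); ord L₀ ≤ 2+1.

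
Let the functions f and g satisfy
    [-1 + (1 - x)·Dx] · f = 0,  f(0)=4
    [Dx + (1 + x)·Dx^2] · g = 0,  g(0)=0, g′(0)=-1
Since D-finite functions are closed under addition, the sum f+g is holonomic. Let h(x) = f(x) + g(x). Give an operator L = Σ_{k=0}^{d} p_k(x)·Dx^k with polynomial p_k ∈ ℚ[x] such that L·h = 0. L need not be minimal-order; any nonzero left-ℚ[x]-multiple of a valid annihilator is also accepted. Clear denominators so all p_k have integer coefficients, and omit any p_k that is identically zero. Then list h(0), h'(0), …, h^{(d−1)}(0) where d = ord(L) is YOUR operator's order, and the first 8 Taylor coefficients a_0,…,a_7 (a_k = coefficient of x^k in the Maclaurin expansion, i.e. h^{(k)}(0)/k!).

f: a_k = 4, 4, 4, 4, 4, 4, 4, 4, …
g: a_k = 0, -1, 1/2, -1/3, 1/4, -1/5, 1/6, -1/7, …
L₀ := lclm(L_f,L_g); ord L₀ ≤ 1+2.
L = (10 + 2·x)·Dx + (4 + 16·x + 4·x^2)·Dx^2 + (-3 - x + 3·x^2 + x^3)·Dx^3  (order 3).
h: a_k = 4, 3, 9/2, 11/3, 17/4, 19/5, 25/6, 27/7, …
ICs: h(0) = 4, h′(0) = 3, h′′(0) = 9.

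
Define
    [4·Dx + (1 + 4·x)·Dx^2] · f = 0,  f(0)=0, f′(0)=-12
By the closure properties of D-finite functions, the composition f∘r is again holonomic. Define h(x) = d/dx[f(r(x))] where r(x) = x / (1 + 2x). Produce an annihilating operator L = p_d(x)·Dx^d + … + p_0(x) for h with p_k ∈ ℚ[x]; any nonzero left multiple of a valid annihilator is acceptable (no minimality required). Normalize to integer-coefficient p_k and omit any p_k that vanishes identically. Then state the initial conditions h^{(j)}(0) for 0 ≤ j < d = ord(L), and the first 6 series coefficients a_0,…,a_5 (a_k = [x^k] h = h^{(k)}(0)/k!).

f: a_k = 0, -12, 24, -64, 192, -3072/5, …
f∘r: x↦r, Dx↦Dx/r' in L_f ⇒ L₀.
h=h₀': d/dx-closure on L₀ ⇒ L.
L = (8 + 24·x) + (1 + 8·x + 12·x^2)·Dx  (order 1).
h: a_k = -12, 96, -624, 3840, -23232, 139776, …
ICs: h(0) = -12.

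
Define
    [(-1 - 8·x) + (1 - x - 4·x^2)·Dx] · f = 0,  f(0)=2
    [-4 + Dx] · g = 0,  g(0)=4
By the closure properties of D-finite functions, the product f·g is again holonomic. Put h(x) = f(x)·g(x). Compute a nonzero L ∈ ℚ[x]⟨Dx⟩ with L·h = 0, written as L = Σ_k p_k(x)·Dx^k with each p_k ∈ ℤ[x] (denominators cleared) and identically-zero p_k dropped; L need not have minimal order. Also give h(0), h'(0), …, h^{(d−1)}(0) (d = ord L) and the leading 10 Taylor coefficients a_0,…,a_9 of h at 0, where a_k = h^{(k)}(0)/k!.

f: a_k = 2, 2, 10, 18, 58, 130, 362, 882, 2330, 5858, …
g: a_k = 4, 16, 32, 128/3, 128/3, 512/15, 1024/45, 4096/315, 2048/315, 8192/2835, …
Sym-product of L_f,L_g gives L₀ (≤ ord 1).
L = (5 + 4·x - 16·x^2) + (-1 + x + 4·x^2)·Dx  (order 1).
h: a_k = 8, 40, 136, 1144/3, 3032/3, 39064/15, 60232/9, 5397688/315, 13834264/315, 318841528/2835, …
ICs: h(0) = 8.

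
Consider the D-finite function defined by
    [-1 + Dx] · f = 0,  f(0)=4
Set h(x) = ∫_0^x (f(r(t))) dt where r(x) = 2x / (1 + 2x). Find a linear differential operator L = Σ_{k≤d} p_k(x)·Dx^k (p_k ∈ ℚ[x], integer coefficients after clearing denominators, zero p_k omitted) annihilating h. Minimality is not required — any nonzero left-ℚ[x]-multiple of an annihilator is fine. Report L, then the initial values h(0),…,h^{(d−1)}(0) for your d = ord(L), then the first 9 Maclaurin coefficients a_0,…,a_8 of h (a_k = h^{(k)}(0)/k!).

f: a_k = 4, 4, 2, 2/3, 1/6, 1/30, 1/180, 1/1260, 1/10080, …
L₀ from L_f via x↦r, Dx↦r'^{-1}Dx.
h=∫₀ˣh₀: take L = L₀·Dx.
L = -2·Dx + (1 + 4·x + 4·x^2)·Dx^2  (order 2).
h: a_k = 0, 4, 4, -8/3, 4/3, 8/15, -152/45, 2416/315, -4364/315, …
ICs: h(0) = 0, h′(0) = 4.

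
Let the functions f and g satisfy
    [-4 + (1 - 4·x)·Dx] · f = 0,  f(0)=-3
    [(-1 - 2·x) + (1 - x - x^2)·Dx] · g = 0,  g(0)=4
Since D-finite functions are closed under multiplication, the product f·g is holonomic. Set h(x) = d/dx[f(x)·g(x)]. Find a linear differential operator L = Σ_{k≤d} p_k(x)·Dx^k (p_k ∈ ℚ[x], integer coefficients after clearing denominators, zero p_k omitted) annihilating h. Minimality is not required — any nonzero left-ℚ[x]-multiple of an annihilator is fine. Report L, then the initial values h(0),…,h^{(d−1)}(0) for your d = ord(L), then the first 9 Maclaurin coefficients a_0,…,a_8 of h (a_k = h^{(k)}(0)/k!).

L = (44 - 114·x - 66·x^2 + 192·x^3 + 192·x^4) + (-5 + 31·x - 33·x^2 - 62·x^3 + 60·x^4 + 48·x^5)·Dx  (order 1).
h: a_k = -60, -528, -3276, -17712, -89040, -428328, -2000628, -9148992, -41176404, …
ICs: h(0) = -60.

f: a_k = -3, -12, -48, -192, -768, -3072, -12288, -49152, -196608, …
g: a_k = 4, 4, 8, 12, 20, 32, 52, 84, 136, …
Sym-product of L_f,L_g gives L₀ (≤ ord 1).
Derive L from L₀ (diff closure).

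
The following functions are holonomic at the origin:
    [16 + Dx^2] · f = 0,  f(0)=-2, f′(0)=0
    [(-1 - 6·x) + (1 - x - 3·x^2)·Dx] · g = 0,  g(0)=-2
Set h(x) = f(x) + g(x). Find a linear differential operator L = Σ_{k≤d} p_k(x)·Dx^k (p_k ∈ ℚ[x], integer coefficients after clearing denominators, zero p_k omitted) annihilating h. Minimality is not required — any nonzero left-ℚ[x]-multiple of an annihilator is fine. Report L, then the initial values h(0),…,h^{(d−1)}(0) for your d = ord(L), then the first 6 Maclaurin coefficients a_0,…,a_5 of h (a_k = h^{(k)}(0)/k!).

f: a_k = -2, 0, 16, 0, -64/3, 0, …
g: a_k = -2, -2, -8, -14, -38, -80, …
f+g: L₀ = lclm(L_f,L_g), ord ≤ 2+1.
L = (-464 - 2816·x - 416·x^2 - 2112·x^3 - 5760·x^4 - 6912·x^5) + (192 - 304·x - 672·x^2 + 1312·x^3 + 1008·x^4 - 3456·x^5 - 3456·x^6)·Dx + (-29 - 176·x - 26·x^2 - 132·x^3 - 360·x^4 - 432·x^5)·Dx^2 + (12 - 19·x - 42·x^2 + 82·x^3 + 63·x^4 - 216·x^5 - 216·x^6)·Dx^3  (order 3).
h: a_k = -4, -2, 8, -14, -178/3, -80, …
ICs: h(0) = -4, h′(0) = -2, h′′(0) = 16.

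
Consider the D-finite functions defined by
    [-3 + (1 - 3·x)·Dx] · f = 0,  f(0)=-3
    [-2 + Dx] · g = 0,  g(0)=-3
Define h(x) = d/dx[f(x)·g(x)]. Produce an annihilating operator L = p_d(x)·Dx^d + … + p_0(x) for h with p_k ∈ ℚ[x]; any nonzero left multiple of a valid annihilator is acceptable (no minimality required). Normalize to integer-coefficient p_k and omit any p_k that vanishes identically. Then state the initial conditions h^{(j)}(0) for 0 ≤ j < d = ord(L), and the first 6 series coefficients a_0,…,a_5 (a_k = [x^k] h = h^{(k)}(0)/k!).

L = (34 - 60·x + 36·x^2) + (-5 + 21·x - 18·x^2)·Dx  (order 1).
h: a_k = 45, 306, 1413, 5676, 21297, 76674, …
ICs: h(0) = 45.

f: a_k = -3, -9, -27, -81, -243, -729, …
g: a_k = -3, -6, -6, -4, -2, -4/5, …
Product ⇒ symmetric product L₀, ord ≤ 1.
Derive L from L₀ (diff closure).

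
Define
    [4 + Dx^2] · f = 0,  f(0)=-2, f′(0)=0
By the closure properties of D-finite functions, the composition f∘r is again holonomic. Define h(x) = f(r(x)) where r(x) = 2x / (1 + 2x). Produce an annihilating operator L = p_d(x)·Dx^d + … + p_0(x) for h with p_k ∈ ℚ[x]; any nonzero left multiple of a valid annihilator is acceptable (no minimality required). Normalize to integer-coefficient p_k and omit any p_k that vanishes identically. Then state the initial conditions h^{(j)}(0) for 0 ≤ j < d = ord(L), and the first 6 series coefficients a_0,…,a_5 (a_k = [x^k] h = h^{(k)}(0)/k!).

f: a_k = -2, 0, 4, 0, -4/3, 0, …
Change of var in L_f (x↦r) gives L₀.
L = 16 + (4 + 24·x + 48·x^2 + 32·x^3)·Dx + (1 + 8·x + 24·x^2 + 32·x^3 + 16·x^4)·Dx^2  (order 2).
h: a_k = -2, 0, 16, -64, 512/3, -1024/3, …
ICs: h(0) = -2, h′(0) = 0.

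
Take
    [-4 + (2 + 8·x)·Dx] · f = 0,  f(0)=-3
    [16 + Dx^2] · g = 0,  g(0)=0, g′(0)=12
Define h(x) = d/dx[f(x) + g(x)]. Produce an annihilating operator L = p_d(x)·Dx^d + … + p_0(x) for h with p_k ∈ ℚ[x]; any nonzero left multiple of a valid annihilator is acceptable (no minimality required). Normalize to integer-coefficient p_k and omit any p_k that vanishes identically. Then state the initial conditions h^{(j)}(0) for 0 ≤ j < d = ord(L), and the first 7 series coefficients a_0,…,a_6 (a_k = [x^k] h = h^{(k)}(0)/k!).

L = (-608 - 1024·x - 2048·x^2) + (-112 - 960·x - 3072·x^2 - 4096·x^3)·Dx + (-38 - 64·x - 128·x^2)·Dx^2 + (-7 - 60·x - 192·x^2 - 256·x^3)·Dx^3  (order 3).
h: a_k = 6, 12, -132, 120, -292, 1512, -84184/15, …
ICs: h(0) = 6, h′(0) = 12, h′′(0) = -264.

f: a_k = -3, -6, 6, -12, 30, -84, 252, …
g: a_k = 0, 12, 0, -32, 0, 128/5, 0, …
Weyl lclm of L_f,L_g ⇒ L₀ (ord ≤ 3).
Derive L from L₀ (diff closure).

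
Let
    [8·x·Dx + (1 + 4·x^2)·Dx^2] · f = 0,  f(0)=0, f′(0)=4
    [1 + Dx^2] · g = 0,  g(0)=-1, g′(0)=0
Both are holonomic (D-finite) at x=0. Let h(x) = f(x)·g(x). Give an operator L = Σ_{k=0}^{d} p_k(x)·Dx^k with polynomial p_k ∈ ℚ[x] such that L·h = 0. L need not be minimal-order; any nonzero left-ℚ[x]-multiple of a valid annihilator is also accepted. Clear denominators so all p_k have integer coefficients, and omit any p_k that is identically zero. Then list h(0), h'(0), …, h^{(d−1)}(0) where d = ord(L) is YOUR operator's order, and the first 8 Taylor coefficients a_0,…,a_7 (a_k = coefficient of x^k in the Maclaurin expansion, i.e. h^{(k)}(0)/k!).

L = (85 + 944·x^2 + 416·x^4 + 256·x^6 + 256·x^8) + (144·x + 704·x^3 + 768·x^5 + 1024·x^7)·Dx + (90 + 992·x^2 + 576·x^4 + 512·x^6 + 512·x^8)·Dx^2 + (144·x + 704·x^3 + 768·x^5 + 1024·x^7)·Dx^3 + (5 + 48·x^2 + 160·x^4 + 256·x^6 + 256·x^8)·Dx^4  (order 4).
h: a_k = 0, -4, 0, 22/3, 0, -469/30, 0, 54431/1260, …
ICs: h(0) = 0, h′(0) = -4, h′′(0) = 0, h′′′(0) = 44.

f: a_k = 0, 4, 0, -16/3, 0, 64/5, 0, -256/7, …
g: a_k = -1, 0, 1/2, 0, -1/24, 0, 1/720, 0, …
Product ⇒ symmetric product L₀, ord ≤ 4.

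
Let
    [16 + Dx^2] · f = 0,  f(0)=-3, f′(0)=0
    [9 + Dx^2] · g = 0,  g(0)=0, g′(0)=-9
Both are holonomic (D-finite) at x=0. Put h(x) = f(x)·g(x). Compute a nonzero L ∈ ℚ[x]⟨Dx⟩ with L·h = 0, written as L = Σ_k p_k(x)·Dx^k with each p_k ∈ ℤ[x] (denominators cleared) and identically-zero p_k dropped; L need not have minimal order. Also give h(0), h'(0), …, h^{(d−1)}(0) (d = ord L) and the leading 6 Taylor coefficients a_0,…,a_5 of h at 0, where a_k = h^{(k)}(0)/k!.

f: a_k = -3, 0, 24, 0, -32, 0, …
g: a_k = 0, -9, 0, 27/2, 0, -243/40, …
h₀=f·g: eliminate ⇒ L₀, order ≤ 2·2.
L = 49 + 50·Dx^2 + Dx^4  (order 4).
h: a_k = 0, 27, 0, -513/2, 0, 25209/40, …
ICs: h(0) = 0, h′(0) = 27, h′′(0) = 0, h′′′(0) = -1539.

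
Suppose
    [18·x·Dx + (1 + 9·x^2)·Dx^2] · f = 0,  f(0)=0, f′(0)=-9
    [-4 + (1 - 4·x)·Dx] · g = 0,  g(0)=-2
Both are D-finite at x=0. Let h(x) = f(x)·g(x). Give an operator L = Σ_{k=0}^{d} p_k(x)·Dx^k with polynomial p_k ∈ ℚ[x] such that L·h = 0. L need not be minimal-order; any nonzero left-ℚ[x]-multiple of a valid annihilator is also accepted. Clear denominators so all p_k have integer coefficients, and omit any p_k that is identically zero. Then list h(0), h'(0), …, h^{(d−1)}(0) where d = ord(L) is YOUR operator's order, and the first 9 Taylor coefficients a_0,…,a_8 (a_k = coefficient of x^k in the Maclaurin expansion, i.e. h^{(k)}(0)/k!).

f: a_k = 0, -9, 0, 27, 0, -729/5, 0, 6561/7, 0, …
g: a_k = -2, -8, -32, -128, -512, -2048, -8192, -32768, -131072, …
Sym-product of L_f,L_g gives L₀ (≤ ord 2).
L = 72·x + (8 - 18·x + 144·x^2)·Dx + (-1 + 4·x - 9·x^2 + 36·x^3)·Dx^2  (order 2).
h: a_k = 0, 18, 72, 234, 936, 20178/5, 80712/5, 2194326/35, 8777304/35, …
ICs: h(0) = 0, h′(0) = 18.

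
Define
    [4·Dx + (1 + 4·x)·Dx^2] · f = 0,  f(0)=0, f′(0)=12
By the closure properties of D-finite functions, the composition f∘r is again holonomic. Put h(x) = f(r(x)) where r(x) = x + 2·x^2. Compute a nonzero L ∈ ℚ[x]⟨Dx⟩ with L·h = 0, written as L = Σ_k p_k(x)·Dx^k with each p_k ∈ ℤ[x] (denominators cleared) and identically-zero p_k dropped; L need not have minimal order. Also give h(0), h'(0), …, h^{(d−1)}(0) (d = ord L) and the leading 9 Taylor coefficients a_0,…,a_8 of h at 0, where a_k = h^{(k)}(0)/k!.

L = (16·x + 32·x^2)·Dx + (1 + 8·x + 24·x^2 + 32·x^3)·Dx^2  (order 2).
h: a_k = 0, 12, 0, -32, 96, -768/5, 0, 6144/7, -3072, …
ICs: h(0) = 0, h′(0) = 12.

f: a_k = 0, 12, -24, 64, -192, 3072/5, -2048, 49152/7, -24576, …
Change of var in L_f (x↦r) gives L₀.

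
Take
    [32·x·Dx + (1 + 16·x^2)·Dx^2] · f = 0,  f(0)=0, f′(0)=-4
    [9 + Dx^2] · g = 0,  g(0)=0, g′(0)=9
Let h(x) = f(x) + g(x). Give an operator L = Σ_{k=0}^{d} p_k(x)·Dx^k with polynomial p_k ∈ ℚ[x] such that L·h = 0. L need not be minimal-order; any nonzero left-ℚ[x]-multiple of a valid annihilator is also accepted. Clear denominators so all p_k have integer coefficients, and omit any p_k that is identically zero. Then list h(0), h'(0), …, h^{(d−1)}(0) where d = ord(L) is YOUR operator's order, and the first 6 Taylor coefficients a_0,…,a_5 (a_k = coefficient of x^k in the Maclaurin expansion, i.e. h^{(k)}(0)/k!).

L = (-52704·x + 967680·x^3 + 663552·x^5)·Dx + (-207 + 13104·x^2 + 283392·x^4 + 331776·x^6)·Dx^2 + (-5856·x + 107520·x^3 + 73728·x^5)·Dx^3 + (-23 + 1456·x^2 + 31488·x^4 + 36864·x^6)·Dx^4  (order 4).
h: a_k = 0, 5, 0, 47/6, 0, -7949/40, …
ICs: h(0) = 0, h′(0) = 5, h′′(0) = 0, h′′′(0) = 47.

f: a_k = 0, -4, 0, 64/3, 0, -1024/5, …
g: a_k = 0, 9, 0, -27/2, 0, 243/40, …
Sum ⇒ L₀ = lclm(L_f,L_g) in ℚ(x)⟨Dx⟩.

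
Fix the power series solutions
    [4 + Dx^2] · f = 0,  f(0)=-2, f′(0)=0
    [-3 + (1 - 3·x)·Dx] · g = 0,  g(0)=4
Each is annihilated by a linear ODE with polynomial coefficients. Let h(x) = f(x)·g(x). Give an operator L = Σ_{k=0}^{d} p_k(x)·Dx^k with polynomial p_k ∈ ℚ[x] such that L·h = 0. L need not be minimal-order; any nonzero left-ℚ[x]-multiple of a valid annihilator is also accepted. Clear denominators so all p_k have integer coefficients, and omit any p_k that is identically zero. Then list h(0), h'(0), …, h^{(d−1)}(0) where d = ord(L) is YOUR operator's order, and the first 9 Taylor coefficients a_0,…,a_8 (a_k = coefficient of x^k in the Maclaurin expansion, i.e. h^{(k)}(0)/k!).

L = (-4 + 12·x) + 6·Dx + (-1 + 3·x)·Dx^2  (order 2).
h: a_k = -8, -24, -56, -168, -1528/3, -1528, -206248/45, -206248/15, -2598728/63, …
ICs: h(0) = -8, h′(0) = -24.

f: a_k = -2, 0, 4, 0, -4/3, 0, 8/45, 0, -4/315, …
g: a_k = 4, 12, 36, 108, 324, 972, 2916, 8748, 26244, …
L₀ := L_f ⊗_s L_g (sym. prod.), ord ≤ 2.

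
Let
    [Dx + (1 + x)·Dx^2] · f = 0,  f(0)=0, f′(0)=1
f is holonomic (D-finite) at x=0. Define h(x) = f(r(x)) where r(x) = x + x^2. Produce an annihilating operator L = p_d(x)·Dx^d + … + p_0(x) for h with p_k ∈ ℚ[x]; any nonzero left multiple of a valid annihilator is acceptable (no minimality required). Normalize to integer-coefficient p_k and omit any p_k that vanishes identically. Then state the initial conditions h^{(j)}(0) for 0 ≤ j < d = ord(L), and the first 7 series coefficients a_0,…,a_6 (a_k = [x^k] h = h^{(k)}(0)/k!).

L = (-1 + 2·x + 2·x^2)·Dx + (1 + 3·x + 3·x^2 + 2·x^3)·Dx^2  (order 2).
h: a_k = 0, 1, 1/2, -2/3, 1/4, 1/5, -1/3, …
ICs: h(0) = 0, h′(0) = 1.

f: a_k = 0, 1, -1/2, 1/3, -1/4, 1/5, -1/6, …
Change of var in L_f (x↦r) gives L₀.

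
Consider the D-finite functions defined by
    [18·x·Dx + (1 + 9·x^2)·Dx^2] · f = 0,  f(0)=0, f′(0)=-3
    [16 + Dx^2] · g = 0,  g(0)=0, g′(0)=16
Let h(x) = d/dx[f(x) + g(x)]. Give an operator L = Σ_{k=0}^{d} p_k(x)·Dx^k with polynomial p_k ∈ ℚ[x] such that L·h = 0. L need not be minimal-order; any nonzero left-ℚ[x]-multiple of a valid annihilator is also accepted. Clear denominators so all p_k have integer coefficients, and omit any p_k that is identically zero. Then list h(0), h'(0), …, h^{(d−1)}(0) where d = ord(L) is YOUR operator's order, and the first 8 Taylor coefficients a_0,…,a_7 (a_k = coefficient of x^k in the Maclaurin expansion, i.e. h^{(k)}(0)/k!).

f: a_k = 0, -3, 0, 9, 0, -243/5, 0, 2187/7, …
g: a_k = 0, 16, 0, -128/3, 0, 512/15, 0, -4096/315, …
h₀=f+g: left-lcm gives L₀, ord ≤ 4.
h₀' ⇒ L via d/dx closure of L₀.
L = (-13248·x + 181440·x^3 + 186624·x^5) + (-16 + 6048·x^2 + 66096·x^4 + 93312·x^6)·Dx + (-828·x + 11340·x^3 + 11664·x^5)·Dx^2 + (-1 + 378·x^2 + 4131·x^4 + 5832·x^6)·Dx^3  (order 3).
h: a_k = 13, 0, -101, 0, -217/3, 0, 94319/45, 0, …
ICs: h(0) = 13, h′(0) = 0, h′′(0) = -202.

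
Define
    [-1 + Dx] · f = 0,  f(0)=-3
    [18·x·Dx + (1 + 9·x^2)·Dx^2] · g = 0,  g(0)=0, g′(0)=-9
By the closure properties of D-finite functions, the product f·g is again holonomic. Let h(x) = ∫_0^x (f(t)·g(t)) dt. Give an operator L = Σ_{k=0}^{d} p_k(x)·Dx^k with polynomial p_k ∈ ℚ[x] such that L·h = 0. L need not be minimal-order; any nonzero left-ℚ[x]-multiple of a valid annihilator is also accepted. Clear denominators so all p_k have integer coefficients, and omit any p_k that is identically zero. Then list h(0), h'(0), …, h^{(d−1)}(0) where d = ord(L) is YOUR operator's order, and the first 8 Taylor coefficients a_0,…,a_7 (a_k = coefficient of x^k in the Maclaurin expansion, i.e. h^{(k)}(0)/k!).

f: a_k = -3, -3, -3/2, -1/2, -1/8, -1/40, -1/240, -1/1680, …
g: a_k = 0, -9, 0, 27, 0, -729/5, 0, 6561/7, …
Product ⇒ symmetric product L₀, ord ≤ 2.
h=∫₀ˣh₀: take L = L₀·Dx.
L = (1 - 18·x + 9·x^2)·Dx + (-2 + 18·x - 18·x^2)·Dx^2 + (1 + 9·x^2)·Dx^3  (order 3).
h: a_k = 0, 0, 27/2, 9, -135/8, -153/10, 5307/80, 3393/56, …
ICs: h(0) = 0, h′(0) = 0, h′′(0) = 27.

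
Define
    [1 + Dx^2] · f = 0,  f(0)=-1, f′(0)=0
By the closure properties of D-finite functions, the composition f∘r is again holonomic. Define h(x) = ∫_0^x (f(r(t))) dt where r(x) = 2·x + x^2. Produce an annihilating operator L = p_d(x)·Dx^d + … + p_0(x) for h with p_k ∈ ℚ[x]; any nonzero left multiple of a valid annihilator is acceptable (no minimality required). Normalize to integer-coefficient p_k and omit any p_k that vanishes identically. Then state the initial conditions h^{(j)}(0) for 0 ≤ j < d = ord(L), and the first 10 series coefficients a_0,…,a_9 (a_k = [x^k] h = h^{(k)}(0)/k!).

f: a_k = -1, 0, 1/2, 0, -1/24, 0, 1/720, 0, -1/40320, 0, …
Change of var in L_f (x↦r) gives L₀.
h=∫₀ˣh₀: take L = L₀·Dx.
L = (4 + 12·x + 12·x^2 + 4·x^3)·Dx - Dx^2 + (1 + x)·Dx^3  (order 3).
h: a_k = 0, -1, 0, 2/3, 1/2, -1/30, -2/9, -41/315, -1/120, 719/22680, …
ICs: h(0) = 0, h′(0) = -1, h′′(0) = 0.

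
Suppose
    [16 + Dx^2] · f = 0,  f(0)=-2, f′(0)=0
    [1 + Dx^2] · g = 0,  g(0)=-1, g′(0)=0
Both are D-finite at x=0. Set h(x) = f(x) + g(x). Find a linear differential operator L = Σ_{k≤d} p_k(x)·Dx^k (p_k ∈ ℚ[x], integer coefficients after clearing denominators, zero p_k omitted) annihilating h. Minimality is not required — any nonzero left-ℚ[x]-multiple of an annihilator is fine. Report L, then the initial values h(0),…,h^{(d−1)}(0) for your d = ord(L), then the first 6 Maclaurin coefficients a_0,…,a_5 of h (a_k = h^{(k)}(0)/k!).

f: a_k = -2, 0, 16, 0, -64/3, 0, …
g: a_k = -1, 0, 1/2, 0, -1/24, 0, …
h₀=f+g: left-lcm gives L₀, ord ≤ 4.
L = 16 + 17·Dx^2 + Dx^4  (order 4).
h: a_k = -3, 0, 33/2, 0, -171/8, 0, …
ICs: h(0) = -3, h′(0) = 0, h′′(0) = 33, h′′′(0) = 0.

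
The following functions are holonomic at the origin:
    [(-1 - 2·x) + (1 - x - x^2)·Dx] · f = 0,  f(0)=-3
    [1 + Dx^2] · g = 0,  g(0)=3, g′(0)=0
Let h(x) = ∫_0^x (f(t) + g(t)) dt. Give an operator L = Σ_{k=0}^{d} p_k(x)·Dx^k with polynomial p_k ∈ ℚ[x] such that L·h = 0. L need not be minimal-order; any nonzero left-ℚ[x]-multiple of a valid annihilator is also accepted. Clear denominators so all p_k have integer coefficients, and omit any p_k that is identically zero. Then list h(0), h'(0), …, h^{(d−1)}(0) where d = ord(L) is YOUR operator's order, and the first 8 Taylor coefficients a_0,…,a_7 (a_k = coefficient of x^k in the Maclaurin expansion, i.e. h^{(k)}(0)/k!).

L = (19 + 48·x + 31·x^2 + 24·x^3 + 5·x^4 + 2·x^5)·Dx + (-5 + x + 4·x^2 + 7·x^3 + 6·x^4 + 3·x^5 + x^6)·Dx^2 + (19 + 48·x + 31·x^2 + 24·x^3 + 5·x^4 + 2·x^5)·Dx^3 + (-5 + x + 4·x^2 + 7·x^3 + 6·x^4 + 3·x^5 + x^6)·Dx^4  (order 4).
h: a_k = 0, 0, -3/2, -5/2, -9/4, -119/40, -4, -9361/1680, …
ICs: h(0) = 0, h′(0) = 0, h′′(0) = -3, h′′′(0) = -15.

f: a_k = -3, -3, -6, -9, -15, -24, -39, -63, …
g: a_k = 3, 0, -3/2, 0, 1/8, 0, -1/240, 0, …
f+g: L₀ = lclm(L_f,L_g), ord ≤ 1+2.
h=∫₀ˣh₀: take L = L₀·Dx.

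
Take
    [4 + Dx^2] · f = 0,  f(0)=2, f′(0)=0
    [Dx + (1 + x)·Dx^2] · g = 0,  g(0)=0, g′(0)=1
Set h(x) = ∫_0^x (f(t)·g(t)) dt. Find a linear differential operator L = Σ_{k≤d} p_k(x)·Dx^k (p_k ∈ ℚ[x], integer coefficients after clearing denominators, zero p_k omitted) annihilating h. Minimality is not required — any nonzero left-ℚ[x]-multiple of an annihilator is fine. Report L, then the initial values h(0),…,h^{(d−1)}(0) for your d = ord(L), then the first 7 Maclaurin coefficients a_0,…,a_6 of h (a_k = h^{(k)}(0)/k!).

L = (168 + 864·x + 1456·x^2 + 1024·x^3 + 256·x^4)·Dx + (112 + 368·x + 384·x^2 + 128·x^3)·Dx^2 + (102 + 464·x + 744·x^2 + 512·x^3 + 128·x^4)·Dx^3 + (28 + 92·x + 96·x^2 + 32·x^3)·Dx^4 + (15 + 62·x + 95·x^2 + 64·x^3 + 16·x^4)·Dx^5  (order 5).
h: a_k = 0, 0, 1, -1/3, -5/6, 3/10, 1/15, …
ICs: h(0) = 0, h′(0) = 0, h′′(0) = 2, h′′′(0) = -2, h′′′′(0) = -20.

f: a_k = 2, 0, -4, 0, 4/3, 0, -8/45, …
g: a_k = 0, 1, -1/2, 1/3, -1/4, 1/5, -1/6, …
h₀=f·g: eliminate ⇒ L₀, order ≤ 2·2.
Integrate: L := L₀·Dx.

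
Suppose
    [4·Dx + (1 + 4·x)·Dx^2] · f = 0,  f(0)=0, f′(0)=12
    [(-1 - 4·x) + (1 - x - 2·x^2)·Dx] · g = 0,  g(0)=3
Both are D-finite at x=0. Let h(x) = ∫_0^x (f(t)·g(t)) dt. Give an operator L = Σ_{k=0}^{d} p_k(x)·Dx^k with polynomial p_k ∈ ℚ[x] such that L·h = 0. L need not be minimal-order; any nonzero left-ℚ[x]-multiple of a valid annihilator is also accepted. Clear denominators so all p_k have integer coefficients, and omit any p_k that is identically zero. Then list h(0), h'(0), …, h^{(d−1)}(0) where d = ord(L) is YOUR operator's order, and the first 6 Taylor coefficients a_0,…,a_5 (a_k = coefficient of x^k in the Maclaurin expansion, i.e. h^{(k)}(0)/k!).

L = (8 + 32·x)·Dx + (-2 + 20·x + 40·x^2)·Dx^2 + (-1 - 3·x + 6·x^2 + 8·x^3)·Dx^3  (order 3).
h: a_k = 0, 0, 18, -12, 57, -84, …
ICs: h(0) = 0, h′(0) = 0, h′′(0) = 36.

f: a_k = 0, 12, -24, 64, -192, 3072/5, …
g: a_k = 3, 3, 9, 15, 33, 63, …
h₀=f·g: eliminate ⇒ L₀, order ≤ 2·1.
∫: right-multiply L₀ by Dx.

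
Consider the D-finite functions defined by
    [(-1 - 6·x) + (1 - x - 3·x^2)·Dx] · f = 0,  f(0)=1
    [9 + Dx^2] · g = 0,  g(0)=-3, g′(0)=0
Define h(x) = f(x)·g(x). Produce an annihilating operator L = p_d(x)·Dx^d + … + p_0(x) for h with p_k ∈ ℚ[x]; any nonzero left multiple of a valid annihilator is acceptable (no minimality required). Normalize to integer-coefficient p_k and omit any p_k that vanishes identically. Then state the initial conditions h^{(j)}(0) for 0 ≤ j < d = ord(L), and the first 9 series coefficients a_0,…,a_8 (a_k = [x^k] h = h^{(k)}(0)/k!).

L = (-3 + 9·x + 27·x^2) + (2 + 12·x)·Dx + (-1 + x + 3·x^2)·Dx^2  (order 2).
h: a_k = -3, -3, 3/2, -15/2, -105/8, -285/8, -5757/80, -14307/80, -354111/896, …
ICs: h(0) = -3, h′(0) = -3.

f: a_k = 1, 1, 4, 7, 19, 40, 97, 217, 508, …
g: a_k = -3, 0, 27/2, 0, -81/8, 0, 243/80, 0, -2187/4480, …
L₀ := L_f ⊗_s L_g (sym. prod.), ord ≤ 2.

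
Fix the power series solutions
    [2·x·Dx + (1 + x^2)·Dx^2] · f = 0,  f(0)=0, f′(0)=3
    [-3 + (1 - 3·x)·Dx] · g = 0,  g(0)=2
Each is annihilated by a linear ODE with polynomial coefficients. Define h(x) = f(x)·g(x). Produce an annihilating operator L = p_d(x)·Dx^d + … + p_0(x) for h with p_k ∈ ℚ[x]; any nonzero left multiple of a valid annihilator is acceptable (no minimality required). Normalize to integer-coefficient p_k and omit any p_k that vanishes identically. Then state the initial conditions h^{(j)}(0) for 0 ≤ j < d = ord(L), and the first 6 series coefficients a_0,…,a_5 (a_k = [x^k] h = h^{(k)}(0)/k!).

f: a_k = 0, 3, 0, -1, 0, 3/5, …
g: a_k = 2, 6, 18, 54, 162, 486, …
f·g: L₀ = L_f ⊗_s L_g, ord ≤ 2·1.
L = 6·x + (6 - 2·x + 12·x^2)·Dx + (-1 + 3·x - x^2 + 3·x^3)·Dx^2  (order 2).
h: a_k = 0, 6, 18, 52, 156, 2346/5, …
ICs: h(0) = 0, h′(0) = 6.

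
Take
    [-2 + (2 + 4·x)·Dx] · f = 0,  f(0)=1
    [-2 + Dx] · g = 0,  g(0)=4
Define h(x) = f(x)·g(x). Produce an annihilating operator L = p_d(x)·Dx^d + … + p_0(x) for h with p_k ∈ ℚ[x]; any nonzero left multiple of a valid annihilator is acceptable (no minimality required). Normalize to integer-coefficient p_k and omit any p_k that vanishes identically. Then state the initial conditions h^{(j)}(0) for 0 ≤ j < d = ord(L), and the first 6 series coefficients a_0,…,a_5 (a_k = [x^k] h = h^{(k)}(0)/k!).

f: a_k = 1, 1, -1/2, 1/2, -5/8, 7/8, …
g: a_k = 4, 8, 8, 16/3, 8/3, 16/15, …
Product ⇒ symmetric product L₀, ord ≤ 1.
L = (-3 - 4·x) + (1 + 2·x)·Dx  (order 1).
h: a_k = 4, 12, 14, 34/3, 11/2, 107/30, …
ICs: h(0) = 4.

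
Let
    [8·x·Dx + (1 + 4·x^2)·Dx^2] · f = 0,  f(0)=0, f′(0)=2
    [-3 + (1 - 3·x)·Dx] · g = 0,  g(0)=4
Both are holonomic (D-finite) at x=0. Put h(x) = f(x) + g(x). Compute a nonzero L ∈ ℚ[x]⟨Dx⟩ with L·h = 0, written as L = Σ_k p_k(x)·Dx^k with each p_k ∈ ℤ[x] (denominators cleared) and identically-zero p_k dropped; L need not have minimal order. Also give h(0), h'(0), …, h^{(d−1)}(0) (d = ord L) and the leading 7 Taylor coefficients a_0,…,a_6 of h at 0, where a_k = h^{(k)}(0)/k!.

f: a_k = 0, 2, 0, -8/3, 0, 32/5, 0, …
g: a_k = 4, 12, 36, 108, 324, 972, 2916, …
Weyl lclm of L_f,L_g ⇒ L₀ (ord ≤ 3).
L = (24 - 288·x - 288·x^2)·Dx + (-31 + 24·x - 204·x^2 - 288·x^3)·Dx^2 + (3 - 5·x - 20·x^3 - 48·x^4)·Dx^3  (order 3).
h: a_k = 4, 14, 36, 316/3, 324, 4892/5, 2916, …
ICs: h(0) = 4, h′(0) = 14, h′′(0) = 72.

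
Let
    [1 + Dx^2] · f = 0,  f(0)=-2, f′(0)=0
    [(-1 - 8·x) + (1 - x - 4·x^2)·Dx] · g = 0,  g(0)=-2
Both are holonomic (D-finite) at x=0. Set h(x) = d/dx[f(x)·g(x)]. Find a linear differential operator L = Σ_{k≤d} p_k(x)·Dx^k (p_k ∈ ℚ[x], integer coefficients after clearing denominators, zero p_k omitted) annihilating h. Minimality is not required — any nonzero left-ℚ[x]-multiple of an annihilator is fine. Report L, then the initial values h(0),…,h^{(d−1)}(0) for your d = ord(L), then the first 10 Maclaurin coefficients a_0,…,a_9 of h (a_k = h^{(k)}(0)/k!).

L = (159 - 2·x - 7·x^2 + 8·x^3 + 16·x^4) + (22 + 178·x + 24·x^2 + 64·x^3)·Dx + (-7 + 6·x + 25·x^2 + 8·x^3 + 16·x^4)·Dx^2  (order 2).
h: a_k = 4, 36, 102, 1274/3, 7265/6, 120029/30, 2060723/180, 14457427/420, 109315417/1120, 25452408689/90720, …
ICs: h(0) = 4, h′(0) = 36.

f: a_k = -2, 0, 1, 0, -1/12, 0, 1/360, 0, -1/20160, 0, …
g: a_k = -2, -2, -10, -18, -58, -130, -362, -882, -2330, -5858, …
Product ⇒ symmetric product L₀, ord ≤ 2.
Derive L from L₀ (diff closure).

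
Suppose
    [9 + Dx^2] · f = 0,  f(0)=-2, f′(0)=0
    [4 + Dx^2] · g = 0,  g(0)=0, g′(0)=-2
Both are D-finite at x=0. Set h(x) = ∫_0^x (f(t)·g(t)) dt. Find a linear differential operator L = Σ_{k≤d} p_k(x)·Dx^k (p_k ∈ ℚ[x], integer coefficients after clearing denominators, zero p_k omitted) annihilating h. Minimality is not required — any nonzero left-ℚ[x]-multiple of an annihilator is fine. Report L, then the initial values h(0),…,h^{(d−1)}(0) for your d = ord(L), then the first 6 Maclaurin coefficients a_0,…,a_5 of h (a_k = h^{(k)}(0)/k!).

L = 25·Dx + 26·Dx^3 + Dx^5  (order 5).
h: a_k = 0, 0, 2, 0, -31/6, 0, …
ICs: h(0) = 0, h′(0) = 0, h′′(0) = 4, h′′′(0) = 0, h′′′′(0) = -124.

f: a_k = -2, 0, 9, 0, -27/4, 0, …
g: a_k = 0, -2, 0, 4/3, 0, -4/15, …
Sym-product of L_f,L_g gives L₀ (≤ ord 4).
∫: right-multiply L₀ by Dx.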